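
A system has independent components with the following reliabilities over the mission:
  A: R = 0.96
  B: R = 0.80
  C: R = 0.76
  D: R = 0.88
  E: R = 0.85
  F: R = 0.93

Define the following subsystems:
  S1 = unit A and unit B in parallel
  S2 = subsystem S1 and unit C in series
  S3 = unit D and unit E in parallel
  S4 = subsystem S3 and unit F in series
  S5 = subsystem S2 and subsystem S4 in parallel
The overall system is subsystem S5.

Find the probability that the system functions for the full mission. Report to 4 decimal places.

0.9787

Parallel (A and B): 1 − (1 − 0.960000)(1 − 0.800000) = 0.992000
Series ([0.992000] and C): 0.992000 × 0.760000 = 0.753920
Parallel (D and E): 1 − (1 − 0.880000)(1 − 0.850000) = 0.982000
Series ([0.982000] and F): 0.982000 × 0.930000 = 0.913260
Parallel ([0.753920] and [0.913260]): 1 − (1 − 0.753920)(1 − 0.913260) = 0.9787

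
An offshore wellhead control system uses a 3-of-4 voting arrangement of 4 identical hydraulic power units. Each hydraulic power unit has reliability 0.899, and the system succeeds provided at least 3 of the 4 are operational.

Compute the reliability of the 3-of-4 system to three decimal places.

R = Σ_{i=3}^{4} C(4,i) p^i (1−p)^{4−i} with p = 0.899
C(4,3)·0.899^3·0.101^1 = 0.29354
C(4,4)·0.899^4·0.101^0 = 0.65319
Sum = 0.947

0.947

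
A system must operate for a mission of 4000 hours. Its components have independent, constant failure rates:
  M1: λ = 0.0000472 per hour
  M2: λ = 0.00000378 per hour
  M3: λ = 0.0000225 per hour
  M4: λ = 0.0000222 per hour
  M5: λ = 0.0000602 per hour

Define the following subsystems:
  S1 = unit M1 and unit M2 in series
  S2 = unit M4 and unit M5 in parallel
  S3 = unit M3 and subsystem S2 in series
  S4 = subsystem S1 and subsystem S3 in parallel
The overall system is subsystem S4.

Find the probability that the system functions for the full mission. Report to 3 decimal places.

R(M1) = exp(−0.0000472 × 4000) = 0.82795
R(M2) = exp(−0.00000378 × 4000) = 0.98499
R(M3) = exp(−0.0000225 × 4000) = 0.91393
R(M4) = exp(−0.0000222 × 4000) = 0.91503
R(M5) = exp(−0.0000602 × 4000) = 0.78600
Series (M1 and M2): 0.82795 × 0.98499 = 0.81552
Parallel (M4 and M5): 1 − (1 − 0.91503)(1 − 0.78600) = 0.98182
Series (M3 and [0.98182]): 0.91393 × 0.98182 = 0.89731
Parallel ([0.81552] and [0.89731]): 1 − (1 − 0.81552)(1 − 0.89731) = 0.981

0.981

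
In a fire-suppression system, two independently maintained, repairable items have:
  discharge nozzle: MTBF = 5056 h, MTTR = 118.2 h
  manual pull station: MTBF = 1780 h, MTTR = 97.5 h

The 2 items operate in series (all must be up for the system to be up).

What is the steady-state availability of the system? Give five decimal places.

A(discharge nozzle) = MTBF/(MTBF+MTTR) = 5056/(5056+118.2) = 0.977156
A(manual pull station) = MTBF/(MTBF+MTTR) = 1780/(1780+97.5) = 0.948069
Series availability: 0.977156 × 0.948069 = 0.92641

0.92641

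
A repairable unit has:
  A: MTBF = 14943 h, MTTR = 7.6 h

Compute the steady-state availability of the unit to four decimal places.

0.9995

A(A) = MTBF/(MTBF+MTTR) = 14943/(14943+7.6) = 0.9995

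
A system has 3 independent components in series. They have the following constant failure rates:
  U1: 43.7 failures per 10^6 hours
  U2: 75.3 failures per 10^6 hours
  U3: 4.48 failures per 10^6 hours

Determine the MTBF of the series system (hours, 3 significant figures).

8100

Series of exponential components: λ_sys = Σ λ_i
λ_sys = 0.0000437 + 0.0000753 + 0.00000448 = 1.2348e-04 /h
MTBF = 1 / λ_sys = 8100 h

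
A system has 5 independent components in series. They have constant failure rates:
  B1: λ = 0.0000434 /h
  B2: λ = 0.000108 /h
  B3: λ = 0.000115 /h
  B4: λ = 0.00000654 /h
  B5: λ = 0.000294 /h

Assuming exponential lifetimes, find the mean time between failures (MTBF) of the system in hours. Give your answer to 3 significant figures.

1760

Series of exponential components: λ_sys = Σ λ_i
λ_sys = 0.0000434 + 0.000108 + 0.000115 + 0.00000654 + 0.000294 = 5.6694e-04 /h
MTBF = 1 / λ_sys = 1760 h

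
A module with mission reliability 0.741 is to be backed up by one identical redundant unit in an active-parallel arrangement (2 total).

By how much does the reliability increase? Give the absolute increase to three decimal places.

0.192

R_before = 0.741
R_after = 1 − (1 − 0.741)^2 = 0.933
ΔR = 0.933 − 0.741 = 0.192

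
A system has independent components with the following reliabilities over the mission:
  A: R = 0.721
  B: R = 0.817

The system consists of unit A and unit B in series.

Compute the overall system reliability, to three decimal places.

Series (A and B): 0.72100 × 0.81700 = 0.589

0.589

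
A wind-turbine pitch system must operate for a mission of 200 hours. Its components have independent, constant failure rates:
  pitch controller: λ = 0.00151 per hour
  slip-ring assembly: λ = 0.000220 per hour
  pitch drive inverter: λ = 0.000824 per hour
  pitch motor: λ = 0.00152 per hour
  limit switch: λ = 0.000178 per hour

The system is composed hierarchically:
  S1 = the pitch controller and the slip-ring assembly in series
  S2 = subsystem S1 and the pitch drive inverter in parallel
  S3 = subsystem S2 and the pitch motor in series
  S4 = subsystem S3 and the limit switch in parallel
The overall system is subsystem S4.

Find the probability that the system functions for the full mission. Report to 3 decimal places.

R(pitch controller) = exp(−0.00151 × 200) = 0.73934
R(slip-ring assembly) = exp(−0.000220 × 200) = 0.95695
R(pitch drive inverter) = exp(−0.000824 × 200) = 0.84806
R(pitch motor) = exp(−0.00152 × 200) = 0.73786
R(limit switch) = exp(−0.000178 × 200) = 0.96503
Series (pitch controller and slip-ring assembly): 0.73934 × 0.95695 = 0.70751
Parallel ([0.70751] and pitch drive inverter): 1 − (1 − 0.70751)(1 − 0.84806) = 0.95556
Series ([0.95556] and pitch motor): 0.95556 × 0.73786 = 0.70507
Parallel ([0.70507] and limit switch): 1 − (1 − 0.70507)(1 − 0.96503) = 0.990

0.990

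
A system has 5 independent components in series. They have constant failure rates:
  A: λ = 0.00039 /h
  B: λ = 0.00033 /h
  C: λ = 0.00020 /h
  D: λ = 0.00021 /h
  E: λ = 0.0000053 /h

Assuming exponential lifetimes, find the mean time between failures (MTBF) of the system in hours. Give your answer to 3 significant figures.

881

Series of exponential components: λ_sys = Σ λ_i
λ_sys = 0.00039 + 0.00033 + 0.00020 + 0.00021 + 0.0000053 = 1.1353e-03 /h
MTBF = 1 / λ_sys = 881 h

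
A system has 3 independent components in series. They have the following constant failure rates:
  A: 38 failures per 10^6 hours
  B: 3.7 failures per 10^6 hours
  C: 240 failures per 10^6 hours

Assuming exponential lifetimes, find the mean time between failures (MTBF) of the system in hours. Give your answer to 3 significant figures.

Series of exponential components: λ_sys = Σ λ_i
λ_sys = 0.000038 + 0.0000037 + 0.00024 = 2.8170e-04 /h
MTBF = 1 / λ_sys = 3550 h

3550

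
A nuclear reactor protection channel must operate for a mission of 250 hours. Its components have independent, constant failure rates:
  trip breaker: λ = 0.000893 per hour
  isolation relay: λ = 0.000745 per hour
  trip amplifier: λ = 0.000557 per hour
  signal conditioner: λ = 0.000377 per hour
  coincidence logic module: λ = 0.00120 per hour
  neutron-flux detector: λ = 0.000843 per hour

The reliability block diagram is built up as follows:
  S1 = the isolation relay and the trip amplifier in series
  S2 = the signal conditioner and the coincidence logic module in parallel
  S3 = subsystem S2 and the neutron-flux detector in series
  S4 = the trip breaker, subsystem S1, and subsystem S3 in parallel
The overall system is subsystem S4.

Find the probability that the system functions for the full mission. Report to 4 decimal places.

R(trip breaker) = exp(−0.000893 × 250) = 0.799915
R(isolation relay) = exp(−0.000745 × 250) = 0.830066
R(trip amplifier) = exp(−0.000557 × 250) = 0.870010
R(signal conditioner) = exp(−0.000377 × 250) = 0.910055
R(coincidence logic module) = exp(−0.00120 × 250) = 0.740818
R(neutron-flux detector) = exp(−0.000843 × 250) = 0.809977
Series (isolation relay and trip amplifier): 0.830066 × 0.870010 = 0.722166
Parallel (signal conditioner and coincidence logic module): 1 − (1 − 0.910055)(1 − 0.740818) = 0.976688
Series ([0.976688] and neutron-flux detector): 0.976688 × 0.809977 = 0.791095
Parallel (trip breaker, [0.722166], and [0.791095]): 1 − (1 − 0.799915)(1 − 0.722166)(1 − 0.791095) = 0.9884

0.9884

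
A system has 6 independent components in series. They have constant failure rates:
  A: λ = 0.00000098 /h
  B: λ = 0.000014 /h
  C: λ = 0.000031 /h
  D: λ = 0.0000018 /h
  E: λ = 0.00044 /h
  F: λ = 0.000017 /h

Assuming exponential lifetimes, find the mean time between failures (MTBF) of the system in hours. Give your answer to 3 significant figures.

1980

Series of exponential components: λ_sys = Σ λ_i
λ_sys = 0.00000098 + 0.000014 + 0.000031 + 0.0000018 + 0.00044 + 0.000017 = 5.0478e-04 /h
MTBF = 1 / λ_sys = 1980 h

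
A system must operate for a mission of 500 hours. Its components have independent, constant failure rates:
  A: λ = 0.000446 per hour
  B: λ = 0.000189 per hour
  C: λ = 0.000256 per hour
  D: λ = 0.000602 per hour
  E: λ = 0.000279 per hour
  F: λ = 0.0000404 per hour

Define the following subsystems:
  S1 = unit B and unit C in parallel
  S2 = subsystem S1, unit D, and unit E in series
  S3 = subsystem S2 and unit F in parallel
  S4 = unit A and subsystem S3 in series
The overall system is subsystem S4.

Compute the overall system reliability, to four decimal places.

0.7943

R(A) = exp(−0.000446 × 500) = 0.800115
R(B) = exp(−0.000189 × 500) = 0.909828
R(C) = exp(−0.000256 × 500) = 0.879853
R(D) = exp(−0.000602 × 500) = 0.740078
R(E) = exp(−0.000279 × 500) = 0.869793
R(F) = exp(−0.0000404 × 500) = 0.980003
Parallel (B and C): 1 − (1 − 0.909828)(1 − 0.879853) = 0.989166
Series ([0.989166], D, and E): 0.989166 × 0.740078 × 0.869793 = 0.636741
Parallel ([0.636741] and F): 1 − (1 − 0.636741)(1 − 0.980003) = 0.992736
Series (A and [0.992736]): 0.800115 × 0.992736 = 0.7943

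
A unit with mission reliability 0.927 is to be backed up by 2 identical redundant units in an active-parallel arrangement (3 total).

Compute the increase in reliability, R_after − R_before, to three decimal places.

R_before = 0.927
R_after = 1 − (1 − 0.927)^3 = 1.000
ΔR = 1.000 − 0.927 = 0.073

0.073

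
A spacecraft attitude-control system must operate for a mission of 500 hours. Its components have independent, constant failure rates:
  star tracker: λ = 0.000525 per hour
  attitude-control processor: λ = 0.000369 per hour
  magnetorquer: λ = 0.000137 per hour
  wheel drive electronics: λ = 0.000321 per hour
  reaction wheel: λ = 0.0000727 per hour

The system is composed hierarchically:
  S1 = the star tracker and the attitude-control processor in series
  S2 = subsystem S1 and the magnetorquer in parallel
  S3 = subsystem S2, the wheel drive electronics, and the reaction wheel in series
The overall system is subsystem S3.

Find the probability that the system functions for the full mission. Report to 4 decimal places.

R(star tracker) = exp(−0.000525 × 500) = 0.769126
R(attitude-control processor) = exp(−0.000369 × 500) = 0.831520
R(magnetorquer) = exp(−0.000137 × 500) = 0.933793
R(wheel drive electronics) = exp(−0.000321 × 500) = 0.851718
R(reaction wheel) = exp(−0.0000727 × 500) = 0.964303
Series (star tracker and attitude-control processor): 0.769126 × 0.831520 = 0.639544
Parallel ([0.639544] and magnetorquer): 1 − (1 − 0.639544)(1 − 0.933793) = 0.976135
Series ([0.976135], wheel drive electronics, and reaction wheel): 0.976135 × 0.851718 × 0.964303 = 0.8017

0.8017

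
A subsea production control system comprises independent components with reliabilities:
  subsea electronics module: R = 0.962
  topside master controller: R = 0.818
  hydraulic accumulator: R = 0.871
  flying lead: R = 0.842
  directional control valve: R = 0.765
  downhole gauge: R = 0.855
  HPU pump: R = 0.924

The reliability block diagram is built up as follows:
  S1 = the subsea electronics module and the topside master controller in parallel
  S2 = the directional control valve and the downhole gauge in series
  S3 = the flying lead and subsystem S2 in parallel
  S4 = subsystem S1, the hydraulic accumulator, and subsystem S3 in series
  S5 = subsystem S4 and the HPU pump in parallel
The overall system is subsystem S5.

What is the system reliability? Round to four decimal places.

0.9861

Parallel (subsea electronics module and topside master controller): 1 − (1 − 0.962000)(1 − 0.818000) = 0.993084
Series (directional control valve and downhole gauge): 0.765000 × 0.855000 = 0.654075
Parallel (flying lead and [0.654075]): 1 − (1 − 0.842000)(1 − 0.654075) = 0.945344
Series ([0.993084], hydraulic accumulator, and [0.945344]): 0.993084 × 0.871000 × 0.945344 = 0.817700
Parallel ([0.817700] and HPU pump): 1 − (1 − 0.817700)(1 − 0.924000) = 0.9861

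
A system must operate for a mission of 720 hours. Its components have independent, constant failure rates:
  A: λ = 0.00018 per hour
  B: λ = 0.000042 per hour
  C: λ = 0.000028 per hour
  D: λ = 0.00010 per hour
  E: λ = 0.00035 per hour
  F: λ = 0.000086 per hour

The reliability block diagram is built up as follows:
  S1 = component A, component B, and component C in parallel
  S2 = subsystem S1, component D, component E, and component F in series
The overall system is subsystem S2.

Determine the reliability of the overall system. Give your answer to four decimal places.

R(A) = exp(−0.00018 × 720) = 0.878447
R(B) = exp(−0.000042 × 720) = 0.970213
R(C) = exp(−0.000028 × 720) = 0.980042
R(D) = exp(−0.00010 × 720) = 0.930531
R(E) = exp(−0.00035 × 720) = 0.777245
R(F) = exp(−0.000086 × 720) = 0.939958
Parallel (A, B, and C): 1 − (1 − 0.878447)(1 − 0.970213)(1 − 0.980042) = 0.999928
Series ([0.999928], D, E, and F): 0.999928 × 0.930531 × 0.777245 × 0.939958 = 0.6798

0.6798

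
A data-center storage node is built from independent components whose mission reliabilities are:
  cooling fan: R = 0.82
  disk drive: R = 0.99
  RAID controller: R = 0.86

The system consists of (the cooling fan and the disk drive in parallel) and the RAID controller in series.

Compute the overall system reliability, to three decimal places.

Parallel (cooling fan and disk drive): 1 − (1 − 0.82000)(1 − 0.99000) = 0.99820
Series ([0.99820] and RAID controller): 0.99820 × 0.86000 = 0.858

0.858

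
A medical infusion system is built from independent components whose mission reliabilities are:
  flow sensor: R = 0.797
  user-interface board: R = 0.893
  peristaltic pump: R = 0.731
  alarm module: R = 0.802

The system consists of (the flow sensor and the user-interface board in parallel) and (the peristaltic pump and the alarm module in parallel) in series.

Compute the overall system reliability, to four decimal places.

Parallel (flow sensor and user-interface board): 1 − (1 − 0.797000)(1 − 0.893000) = 0.978279
Parallel (peristaltic pump and alarm module): 1 − (1 − 0.731000)(1 − 0.802000) = 0.946738
Series ([0.978279] and [0.946738]): 0.978279 × 0.946738 = 0.9262

0.9262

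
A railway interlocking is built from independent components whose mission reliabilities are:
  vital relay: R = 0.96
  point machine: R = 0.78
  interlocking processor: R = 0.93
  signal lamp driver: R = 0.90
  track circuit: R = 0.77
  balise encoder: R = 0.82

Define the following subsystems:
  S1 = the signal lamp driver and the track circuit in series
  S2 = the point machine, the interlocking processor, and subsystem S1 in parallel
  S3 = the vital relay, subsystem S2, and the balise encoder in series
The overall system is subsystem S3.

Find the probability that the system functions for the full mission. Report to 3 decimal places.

0.783

Series (signal lamp driver and track circuit): 0.90000 × 0.77000 = 0.69300
Parallel (point machine, interlocking processor, and [0.69300]): 1 − (1 − 0.78000)(1 − 0.93000)(1 − 0.69300) = 0.99527
Series (vital relay, [0.99527], and balise encoder): 0.96000 × 0.99527 × 0.82000 = 0.783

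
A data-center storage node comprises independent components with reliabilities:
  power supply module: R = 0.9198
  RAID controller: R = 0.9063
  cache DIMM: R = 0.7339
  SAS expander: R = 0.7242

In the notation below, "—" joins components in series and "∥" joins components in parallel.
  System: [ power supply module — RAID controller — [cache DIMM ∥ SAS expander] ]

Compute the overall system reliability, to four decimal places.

0.7724

Parallel (cache DIMM and SAS expander): 1 − (1 − 0.733900)(1 − 0.724200) = 0.926610
Series (power supply module, RAID controller, and [0.926610]): 0.919800 × 0.906300 × 0.926610 = 0.7724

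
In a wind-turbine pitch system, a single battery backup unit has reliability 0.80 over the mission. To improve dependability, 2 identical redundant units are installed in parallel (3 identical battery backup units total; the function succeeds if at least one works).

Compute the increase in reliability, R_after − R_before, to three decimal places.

0.192

R_before = 0.80
R_after = 1 − (1 − 0.80)^3 = 0.992
ΔR = 0.992 − 0.80 = 0.192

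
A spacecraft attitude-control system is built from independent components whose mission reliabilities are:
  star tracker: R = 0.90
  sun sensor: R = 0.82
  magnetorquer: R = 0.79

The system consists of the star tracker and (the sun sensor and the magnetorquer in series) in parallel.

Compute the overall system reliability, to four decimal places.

0.9648

Series (sun sensor and magnetorquer): 0.820000 × 0.790000 = 0.647800
Parallel (star tracker and [0.647800]): 1 − (1 − 0.900000)(1 − 0.647800) = 0.9648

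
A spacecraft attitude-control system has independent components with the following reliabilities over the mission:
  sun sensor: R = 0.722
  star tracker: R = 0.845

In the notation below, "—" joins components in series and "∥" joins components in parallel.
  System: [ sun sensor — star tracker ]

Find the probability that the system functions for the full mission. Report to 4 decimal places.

0.6101

Series (sun sensor and star tracker): 0.722000 × 0.845000 = 0.6101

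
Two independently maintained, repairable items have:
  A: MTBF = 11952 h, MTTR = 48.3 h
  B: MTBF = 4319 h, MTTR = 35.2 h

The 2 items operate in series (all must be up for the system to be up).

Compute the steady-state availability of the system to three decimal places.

A(A) = MTBF/(MTBF+MTTR) = 11952/(11952+48.3) = 0.995975
A(B) = MTBF/(MTBF+MTTR) = 4319/(4319+35.2) = 0.991916
Series availability: 0.995975 × 0.991916 = 0.988

0.988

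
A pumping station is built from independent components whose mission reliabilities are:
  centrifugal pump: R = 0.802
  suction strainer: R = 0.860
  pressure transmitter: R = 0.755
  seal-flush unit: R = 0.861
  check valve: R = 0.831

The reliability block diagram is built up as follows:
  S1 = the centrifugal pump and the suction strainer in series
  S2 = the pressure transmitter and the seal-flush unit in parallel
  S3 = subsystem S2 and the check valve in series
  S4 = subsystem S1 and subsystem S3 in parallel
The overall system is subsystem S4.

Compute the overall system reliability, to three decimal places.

0.939

Series (centrifugal pump and suction strainer): 0.80200 × 0.86000 = 0.68972
Parallel (pressure transmitter and seal-flush unit): 1 − (1 − 0.75500)(1 − 0.86100) = 0.96595
Series ([0.96595] and check valve): 0.96595 × 0.83100 = 0.80270
Parallel ([0.68972] and [0.80270]): 1 − (1 − 0.68972)(1 − 0.80270) = 0.939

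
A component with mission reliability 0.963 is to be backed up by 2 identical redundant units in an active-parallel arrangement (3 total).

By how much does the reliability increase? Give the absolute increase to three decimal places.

0.037

R_before = 0.963
R_after = 1 − (1 − 0.963)^3 = 1.000
ΔR = 1.000 − 0.963 = 0.037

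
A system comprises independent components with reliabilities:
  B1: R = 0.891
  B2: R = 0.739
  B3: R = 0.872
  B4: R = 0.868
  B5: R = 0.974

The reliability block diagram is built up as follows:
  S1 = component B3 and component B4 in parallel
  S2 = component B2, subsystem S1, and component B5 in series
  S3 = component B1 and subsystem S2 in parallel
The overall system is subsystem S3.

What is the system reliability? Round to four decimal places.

Parallel (B3 and B4): 1 − (1 − 0.872000)(1 − 0.868000) = 0.983104
Series (B2, [0.983104], and B5): 0.739000 × 0.983104 × 0.974000 = 0.707624
Parallel (B1 and [0.707624]): 1 − (1 − 0.891000)(1 − 0.707624) = 0.9681

0.9681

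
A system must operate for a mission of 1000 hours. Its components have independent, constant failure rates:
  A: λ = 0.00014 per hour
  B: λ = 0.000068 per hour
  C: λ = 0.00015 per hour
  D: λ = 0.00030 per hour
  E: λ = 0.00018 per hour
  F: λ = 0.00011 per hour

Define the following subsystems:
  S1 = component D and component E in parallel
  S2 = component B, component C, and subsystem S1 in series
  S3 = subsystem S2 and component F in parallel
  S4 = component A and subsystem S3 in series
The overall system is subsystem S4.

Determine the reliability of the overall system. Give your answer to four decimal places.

R(A) = exp(−0.00014 × 1000) = 0.869358
R(B) = exp(−0.000068 × 1000) = 0.934260
R(C) = exp(−0.00015 × 1000) = 0.860708
R(D) = exp(−0.00030 × 1000) = 0.740818
R(E) = exp(−0.00018 × 1000) = 0.835270
R(F) = exp(−0.00011 × 1000) = 0.895834
Parallel (D and E): 1 − (1 − 0.740818)(1 − 0.835270) = 0.957305
Series (B, C, and [0.957305]): 0.934260 × 0.860708 × 0.957305 = 0.769793
Parallel ([0.769793] and F): 1 − (1 − 0.769793)(1 − 0.895834) = 0.976020
Series (A and [0.976020]): 0.869358 × 0.976020 = 0.8485

0.8485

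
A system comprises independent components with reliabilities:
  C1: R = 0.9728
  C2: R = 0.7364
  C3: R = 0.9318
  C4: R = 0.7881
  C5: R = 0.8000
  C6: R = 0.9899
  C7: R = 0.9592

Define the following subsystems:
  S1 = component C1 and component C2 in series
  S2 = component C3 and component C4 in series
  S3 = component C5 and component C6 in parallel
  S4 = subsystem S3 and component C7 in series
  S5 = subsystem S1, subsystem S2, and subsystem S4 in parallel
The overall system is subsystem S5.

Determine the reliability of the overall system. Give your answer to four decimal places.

0.9968

Series (C1 and C2): 0.972800 × 0.736400 = 0.716370
Series (C3 and C4): 0.931800 × 0.788100 = 0.734352
Parallel (C5 and C6): 1 − (1 − 0.800000)(1 − 0.989900) = 0.997980
Series ([0.997980] and C7): 0.997980 × 0.959200 = 0.957262
Parallel ([0.716370], [0.734352], and [0.957262]): 1 − (1 − 0.716370)(1 − 0.734352)(1 − 0.957262) = 0.9968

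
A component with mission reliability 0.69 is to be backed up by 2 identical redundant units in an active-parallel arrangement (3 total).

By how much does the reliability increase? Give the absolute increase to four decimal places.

0.2802

R_before = 0.69
R_after = 1 − (1 − 0.69)^3 = 0.9702
ΔR = 0.9702 − 0.69 = 0.2802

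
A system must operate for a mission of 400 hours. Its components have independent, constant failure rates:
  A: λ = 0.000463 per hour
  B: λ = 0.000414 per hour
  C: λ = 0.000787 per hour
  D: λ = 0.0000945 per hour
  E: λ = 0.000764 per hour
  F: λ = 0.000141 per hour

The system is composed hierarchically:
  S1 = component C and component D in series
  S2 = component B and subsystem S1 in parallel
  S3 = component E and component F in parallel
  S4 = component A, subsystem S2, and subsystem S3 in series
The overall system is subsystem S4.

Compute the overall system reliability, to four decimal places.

R(A) = exp(−0.000463 × 400) = 0.830938
R(B) = exp(−0.000414 × 400) = 0.847385
R(C) = exp(−0.000787 × 400) = 0.729935
R(D) = exp(−0.0000945 × 400) = 0.962906
R(E) = exp(−0.000764 × 400) = 0.736681
R(F) = exp(−0.000141 × 400) = 0.945161
Series (C and D): 0.729935 × 0.962906 = 0.702859
Parallel (B and [0.702859]): 1 − (1 − 0.847385)(1 − 0.702859) = 0.954652
Parallel (E and F): 1 − (1 − 0.736681)(1 − 0.945161) = 0.985560
Series (A, [0.954652], and [0.985560]): 0.830938 × 0.954652 × 0.985560 = 0.7818

0.7818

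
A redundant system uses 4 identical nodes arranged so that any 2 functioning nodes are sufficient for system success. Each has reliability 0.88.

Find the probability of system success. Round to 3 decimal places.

R = Σ_{i=2}^{4} C(4,i) p^i (1−p)^{4−i} with p = 0.88
C(4,2)·0.88^2·0.12^2 = 0.06691
C(4,3)·0.88^3·0.12^1 = 0.32711
C(4,4)·0.88^4·0.12^0 = 0.59970
Sum = 0.994

0.994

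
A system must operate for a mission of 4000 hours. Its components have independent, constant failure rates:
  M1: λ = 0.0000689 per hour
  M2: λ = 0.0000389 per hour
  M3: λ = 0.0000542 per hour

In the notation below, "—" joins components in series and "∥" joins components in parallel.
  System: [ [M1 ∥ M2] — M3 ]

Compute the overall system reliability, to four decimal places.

0.7771

R(M1) = exp(−0.0000689 × 4000) = 0.759117
R(M2) = exp(−0.0000389 × 4000) = 0.855901
R(M3) = exp(−0.0000542 × 4000) = 0.805091
Parallel (M1 and M2): 1 − (1 − 0.759117)(1 − 0.855901) = 0.965289
Series ([0.965289] and M3): 0.965289 × 0.805091 = 0.7771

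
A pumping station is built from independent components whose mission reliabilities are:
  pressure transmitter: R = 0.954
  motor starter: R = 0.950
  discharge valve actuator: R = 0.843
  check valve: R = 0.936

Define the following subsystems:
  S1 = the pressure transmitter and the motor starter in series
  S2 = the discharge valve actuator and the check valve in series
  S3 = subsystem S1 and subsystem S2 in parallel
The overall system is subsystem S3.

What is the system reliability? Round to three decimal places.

0.980

Series (pressure transmitter and motor starter): 0.95400 × 0.95000 = 0.90630
Series (discharge valve actuator and check valve): 0.84300 × 0.93600 = 0.78905
Parallel ([0.90630] and [0.78905]): 1 − (1 − 0.90630)(1 − 0.78905) = 0.980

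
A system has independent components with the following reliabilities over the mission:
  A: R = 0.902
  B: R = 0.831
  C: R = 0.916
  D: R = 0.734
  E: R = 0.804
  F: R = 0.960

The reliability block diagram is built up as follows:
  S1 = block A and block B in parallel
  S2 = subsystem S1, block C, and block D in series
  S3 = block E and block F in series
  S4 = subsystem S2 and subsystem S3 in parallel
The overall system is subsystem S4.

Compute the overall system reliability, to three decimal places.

Parallel (A and B): 1 − (1 − 0.90200)(1 − 0.83100) = 0.98344
Series ([0.98344], C, and D): 0.98344 × 0.91600 × 0.73400 = 0.66121
Series (E and F): 0.80400 × 0.96000 = 0.77184
Parallel ([0.66121] and [0.77184]): 1 − (1 − 0.66121)(1 − 0.77184) = 0.923

0.923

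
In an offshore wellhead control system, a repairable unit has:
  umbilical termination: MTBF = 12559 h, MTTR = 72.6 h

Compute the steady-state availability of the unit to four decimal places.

A(umbilical termination) = MTBF/(MTBF+MTTR) = 12559/(12559+72.6) = 0.9943

0.9943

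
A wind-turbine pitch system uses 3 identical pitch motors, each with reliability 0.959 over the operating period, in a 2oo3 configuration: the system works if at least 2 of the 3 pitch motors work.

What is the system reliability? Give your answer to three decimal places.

R = Σ_{i=2}^{3} C(3,i) p^i (1−p)^{3−i} with p = 0.959
C(3,2)·0.959^2·0.041^1 = 0.11312
C(3,3)·0.959^3·0.041^0 = 0.88197
Sum = 0.995

0.995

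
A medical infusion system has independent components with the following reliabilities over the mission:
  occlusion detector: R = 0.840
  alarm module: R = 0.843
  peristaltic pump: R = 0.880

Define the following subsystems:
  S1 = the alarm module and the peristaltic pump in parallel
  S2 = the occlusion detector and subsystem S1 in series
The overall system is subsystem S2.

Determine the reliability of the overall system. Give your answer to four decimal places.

Parallel (alarm module and peristaltic pump): 1 − (1 − 0.843000)(1 − 0.880000) = 0.981160
Series (occlusion detector and [0.981160]): 0.840000 × 0.981160 = 0.8242

0.8242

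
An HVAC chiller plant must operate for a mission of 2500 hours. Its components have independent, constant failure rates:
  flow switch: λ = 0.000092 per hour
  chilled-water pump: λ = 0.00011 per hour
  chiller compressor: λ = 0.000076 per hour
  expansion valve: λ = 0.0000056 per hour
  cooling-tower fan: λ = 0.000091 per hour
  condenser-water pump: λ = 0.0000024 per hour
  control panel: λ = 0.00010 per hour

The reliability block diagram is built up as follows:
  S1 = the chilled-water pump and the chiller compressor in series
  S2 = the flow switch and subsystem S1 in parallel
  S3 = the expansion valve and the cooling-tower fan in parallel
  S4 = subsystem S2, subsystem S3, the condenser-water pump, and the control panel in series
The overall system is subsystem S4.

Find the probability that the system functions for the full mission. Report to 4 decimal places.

R(flow switch) = exp(−0.000092 × 2500) = 0.794534
R(chilled-water pump) = exp(−0.00011 × 2500) = 0.759572
R(chiller compressor) = exp(−0.000076 × 2500) = 0.826959
R(expansion valve) = exp(−0.0000056 × 2500) = 0.986098
R(cooling-tower fan) = exp(−0.000091 × 2500) = 0.796522
R(condenser-water pump) = exp(−0.0000024 × 2500) = 0.994018
R(control panel) = exp(−0.00010 × 2500) = 0.778801
Series (chilled-water pump and chiller compressor): 0.759572 × 0.826959 = 0.628135
Parallel (flow switch and [0.628135]): 1 − (1 − 0.794534)(1 − 0.628135) = 0.923594
Parallel (expansion valve and cooling-tower fan): 1 − (1 − 0.986098)(1 − 0.796522) = 0.997171
Series ([0.923594], [0.997171], condenser-water pump, and control panel): 0.923594 × 0.997171 × 0.994018 × 0.778801 = 0.7130

0.7130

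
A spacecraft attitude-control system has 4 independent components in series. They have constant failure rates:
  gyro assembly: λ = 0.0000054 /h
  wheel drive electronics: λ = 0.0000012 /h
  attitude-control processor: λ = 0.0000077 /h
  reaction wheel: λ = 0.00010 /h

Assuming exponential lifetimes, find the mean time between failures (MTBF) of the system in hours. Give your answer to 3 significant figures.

Series of exponential components: λ_sys = Σ λ_i
λ_sys = 0.0000054 + 0.0000012 + 0.0000077 + 0.00010 = 1.1430e-04 /h
MTBF = 1 / λ_sys = 8750 h

8750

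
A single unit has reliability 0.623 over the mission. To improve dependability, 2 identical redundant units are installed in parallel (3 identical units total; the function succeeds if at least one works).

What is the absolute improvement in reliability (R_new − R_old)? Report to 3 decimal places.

0.323

R_before = 0.623
R_after = 1 − (1 − 0.623)^3 = 0.946
ΔR = 0.946 − 0.623 = 0.323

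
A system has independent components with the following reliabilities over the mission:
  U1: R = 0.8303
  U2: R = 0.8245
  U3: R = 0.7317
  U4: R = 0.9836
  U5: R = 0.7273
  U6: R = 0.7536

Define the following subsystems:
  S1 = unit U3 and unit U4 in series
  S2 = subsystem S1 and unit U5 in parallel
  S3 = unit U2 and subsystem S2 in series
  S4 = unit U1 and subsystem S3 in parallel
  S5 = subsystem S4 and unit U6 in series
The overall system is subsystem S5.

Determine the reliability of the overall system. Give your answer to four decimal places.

Series (U3 and U4): 0.731700 × 0.983600 = 0.719700
Parallel ([0.719700] and U5): 1 − (1 − 0.719700)(1 − 0.727300) = 0.923562
Series (U2 and [0.923562]): 0.824500 × 0.923562 = 0.761477
Parallel (U1 and [0.761477]): 1 − (1 − 0.830300)(1 − 0.761477) = 0.959523
Series ([0.959523] and U6): 0.959523 × 0.753600 = 0.7231

0.7231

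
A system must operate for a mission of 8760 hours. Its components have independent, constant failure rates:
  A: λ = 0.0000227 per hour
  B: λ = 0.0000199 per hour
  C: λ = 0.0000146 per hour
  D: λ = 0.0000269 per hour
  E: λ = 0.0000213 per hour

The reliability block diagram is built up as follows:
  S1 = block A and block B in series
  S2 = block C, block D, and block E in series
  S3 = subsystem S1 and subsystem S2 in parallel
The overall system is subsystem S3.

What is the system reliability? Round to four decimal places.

R(A) = exp(−0.0000227 × 8760) = 0.819671
R(B) = exp(−0.0000199 × 8760) = 0.840025
R(C) = exp(−0.0000146 × 8760) = 0.879945
R(D) = exp(−0.0000269 × 8760) = 0.790062
R(E) = exp(−0.0000213 × 8760) = 0.829786
Series (A and B): 0.819671 × 0.840025 = 0.688544
Series (C, D, and E): 0.879945 × 0.790062 × 0.829786 = 0.576876
Parallel ([0.688544] and [0.576876]): 1 − (1 − 0.688544)(1 − 0.576876) = 0.8682

0.8682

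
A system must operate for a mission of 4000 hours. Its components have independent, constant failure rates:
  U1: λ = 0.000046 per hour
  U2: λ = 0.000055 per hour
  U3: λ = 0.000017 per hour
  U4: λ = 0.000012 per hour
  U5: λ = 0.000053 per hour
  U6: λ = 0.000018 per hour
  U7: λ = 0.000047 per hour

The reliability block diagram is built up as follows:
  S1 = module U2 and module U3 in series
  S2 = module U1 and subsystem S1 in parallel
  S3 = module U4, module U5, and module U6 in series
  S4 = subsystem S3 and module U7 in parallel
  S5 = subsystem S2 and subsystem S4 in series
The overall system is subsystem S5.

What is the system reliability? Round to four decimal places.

R(U1) = exp(−0.000046 × 4000) = 0.831936
R(U2) = exp(−0.000055 × 4000) = 0.802519
R(U3) = exp(−0.000017 × 4000) = 0.934260
R(U4) = exp(−0.000012 × 4000) = 0.953134
R(U5) = exp(−0.000053 × 4000) = 0.808965
R(U6) = exp(−0.000018 × 4000) = 0.930531
R(U7) = exp(−0.000047 × 4000) = 0.828615
Series (U2 and U3): 0.802519 × 0.934260 = 0.749761
Parallel (U1 and [0.749761]): 1 − (1 − 0.831936)(1 − 0.749761) = 0.957944
Series (U4, U5, and U6): 0.953134 × 0.808965 × 0.930531 = 0.717488
Parallel ([0.717488] and U7): 1 − (1 − 0.717488)(1 − 0.828615) = 0.951582
Series ([0.957944] and [0.951582]): 0.957944 × 0.951582 = 0.9116

0.9116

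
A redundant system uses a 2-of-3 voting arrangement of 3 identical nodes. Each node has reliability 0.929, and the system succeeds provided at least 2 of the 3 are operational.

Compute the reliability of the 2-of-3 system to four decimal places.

0.9856

R = Σ_{i=2}^{3} C(3,i) p^i (1−p)^{3−i} with p = 0.929
C(3,2)·0.929^2·0.071^1 = 0.183828
C(3,3)·0.929^3·0.071^0 = 0.801765
Sum = 0.9856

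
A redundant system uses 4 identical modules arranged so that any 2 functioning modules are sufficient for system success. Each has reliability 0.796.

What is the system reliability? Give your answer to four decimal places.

0.9712

R = Σ_{i=2}^{4} C(4,i) p^i (1−p)^{4−i} with p = 0.796
C(4,2)·0.796^2·0.204^2 = 0.158211
C(4,3)·0.796^3·0.204^1 = 0.411556
C(4,4)·0.796^4·0.204^0 = 0.401469
Sum = 0.9712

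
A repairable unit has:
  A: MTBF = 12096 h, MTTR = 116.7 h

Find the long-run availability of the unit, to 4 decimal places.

0.9904

A(A) = MTBF/(MTBF+MTTR) = 12096/(12096+116.7) = 0.9904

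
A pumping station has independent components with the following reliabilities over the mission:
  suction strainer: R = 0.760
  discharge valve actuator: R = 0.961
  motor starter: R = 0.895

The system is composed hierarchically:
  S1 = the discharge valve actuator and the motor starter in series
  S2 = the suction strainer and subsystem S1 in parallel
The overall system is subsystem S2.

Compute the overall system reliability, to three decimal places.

0.966

Series (discharge valve actuator and motor starter): 0.96100 × 0.89500 = 0.86010
Parallel (suction strainer and [0.86010]): 1 − (1 − 0.76000)(1 − 0.86010) = 0.966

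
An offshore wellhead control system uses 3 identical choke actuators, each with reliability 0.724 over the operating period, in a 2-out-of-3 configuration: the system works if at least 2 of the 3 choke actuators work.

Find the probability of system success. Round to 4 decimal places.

0.8135

R = Σ_{i=2}^{3} C(3,i) p^i (1−p)^{3−i} with p = 0.724
C(3,2)·0.724^2·0.276^1 = 0.434018
C(3,3)·0.724^3·0.276^0 = 0.379503
Sum = 0.8135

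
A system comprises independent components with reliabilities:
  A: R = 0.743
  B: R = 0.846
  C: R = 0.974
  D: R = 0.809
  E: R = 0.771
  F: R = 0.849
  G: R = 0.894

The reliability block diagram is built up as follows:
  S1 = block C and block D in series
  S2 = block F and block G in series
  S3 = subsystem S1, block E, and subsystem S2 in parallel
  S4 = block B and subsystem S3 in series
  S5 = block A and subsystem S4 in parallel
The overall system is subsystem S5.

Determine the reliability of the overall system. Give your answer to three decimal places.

0.958

Series (C and D): 0.97400 × 0.80900 = 0.78797
Series (F and G): 0.84900 × 0.89400 = 0.75901
Parallel ([0.78797], E, and [0.75901]): 1 − (1 − 0.78797)(1 − 0.77100)(1 − 0.75901) = 0.98830
Series (B and [0.98830]): 0.84600 × 0.98830 = 0.83610
Parallel (A and [0.83610]): 1 − (1 − 0.74300)(1 − 0.83610) = 0.958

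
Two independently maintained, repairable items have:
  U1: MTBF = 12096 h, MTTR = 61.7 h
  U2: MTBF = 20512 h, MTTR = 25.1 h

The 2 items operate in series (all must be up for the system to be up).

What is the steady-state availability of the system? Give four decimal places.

0.9937

A(U1) = MTBF/(MTBF+MTTR) = 12096/(12096+61.7) = 0.994925
A(U2) = MTBF/(MTBF+MTTR) = 20512/(20512+25.1) = 0.998778
Series availability: 0.994925 × 0.998778 = 0.9937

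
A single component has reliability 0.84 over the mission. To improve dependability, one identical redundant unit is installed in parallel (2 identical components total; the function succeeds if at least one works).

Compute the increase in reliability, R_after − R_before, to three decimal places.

0.134

R_before = 0.84
R_after = 1 − (1 − 0.84)^2 = 0.974
ΔR = 0.974 − 0.84 = 0.134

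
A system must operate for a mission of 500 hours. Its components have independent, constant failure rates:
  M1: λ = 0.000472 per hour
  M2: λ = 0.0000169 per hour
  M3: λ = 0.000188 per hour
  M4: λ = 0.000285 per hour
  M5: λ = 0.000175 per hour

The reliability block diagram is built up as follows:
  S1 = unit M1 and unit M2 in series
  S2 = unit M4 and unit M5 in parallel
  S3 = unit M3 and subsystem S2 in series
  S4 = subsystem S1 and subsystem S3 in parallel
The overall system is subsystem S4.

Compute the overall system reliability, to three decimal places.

R(M1) = exp(−0.000472 × 500) = 0.78978
R(M2) = exp(−0.0000169 × 500) = 0.99159
R(M3) = exp(−0.000188 × 500) = 0.91028
R(M4) = exp(−0.000285 × 500) = 0.86719
R(M5) = exp(−0.000175 × 500) = 0.91622
Series (M1 and M2): 0.78978 × 0.99159 = 0.78314
Parallel (M4 and M5): 1 − (1 − 0.86719)(1 − 0.91622) = 0.98887
Series (M3 and [0.98887]): 0.91028 × 0.98887 = 0.90015
Parallel ([0.78314] and [0.90015]): 1 − (1 − 0.78314)(1 − 0.90015) = 0.978

0.978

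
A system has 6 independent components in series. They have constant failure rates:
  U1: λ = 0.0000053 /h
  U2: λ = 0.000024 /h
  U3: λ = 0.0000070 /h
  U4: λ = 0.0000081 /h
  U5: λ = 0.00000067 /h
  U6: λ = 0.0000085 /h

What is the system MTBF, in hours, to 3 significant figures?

18700

Series of exponential components: λ_sys = Σ λ_i
λ_sys = 0.0000053 + 0.000024 + 0.0000070 + 0.0000081 + 0.00000067 + 0.0000085 = 5.3570e-05 /h
MTBF = 1 / λ_sys = 18700 h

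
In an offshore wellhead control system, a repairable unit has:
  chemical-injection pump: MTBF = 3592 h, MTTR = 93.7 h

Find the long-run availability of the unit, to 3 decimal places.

0.975

A(chemical-injection pump) = MTBF/(MTBF+MTTR) = 3592/(3592+93.7) = 0.975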